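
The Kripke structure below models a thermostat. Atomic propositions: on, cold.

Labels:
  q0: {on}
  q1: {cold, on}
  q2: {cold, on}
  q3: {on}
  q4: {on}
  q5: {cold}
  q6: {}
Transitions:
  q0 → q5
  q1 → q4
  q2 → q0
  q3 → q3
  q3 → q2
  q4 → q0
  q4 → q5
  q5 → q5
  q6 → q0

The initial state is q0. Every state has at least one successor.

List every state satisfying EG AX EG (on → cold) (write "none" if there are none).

States satisfying AX EG (on → cold): {q0, q5}.
States satisfying EG AX EG (on → cold): {q0, q5}.

{q0, q5}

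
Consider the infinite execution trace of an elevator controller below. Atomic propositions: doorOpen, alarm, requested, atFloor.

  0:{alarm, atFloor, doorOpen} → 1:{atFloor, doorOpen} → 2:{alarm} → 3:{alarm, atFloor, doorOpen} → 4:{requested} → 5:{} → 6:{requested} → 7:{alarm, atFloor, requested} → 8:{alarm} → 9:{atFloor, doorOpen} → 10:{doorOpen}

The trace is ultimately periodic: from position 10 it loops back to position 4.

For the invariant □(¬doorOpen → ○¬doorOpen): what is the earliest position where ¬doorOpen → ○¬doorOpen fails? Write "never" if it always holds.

Check ¬doorOpen → ○¬doorOpen at each position in order: 0 ✓, 1 ✓.
At position 2 the labels are {alarm} and the next position 3 has {alarm, atFloor, doorOpen}, so ¬doorOpen → ○¬doorOpen is false there. This is the first violation.

2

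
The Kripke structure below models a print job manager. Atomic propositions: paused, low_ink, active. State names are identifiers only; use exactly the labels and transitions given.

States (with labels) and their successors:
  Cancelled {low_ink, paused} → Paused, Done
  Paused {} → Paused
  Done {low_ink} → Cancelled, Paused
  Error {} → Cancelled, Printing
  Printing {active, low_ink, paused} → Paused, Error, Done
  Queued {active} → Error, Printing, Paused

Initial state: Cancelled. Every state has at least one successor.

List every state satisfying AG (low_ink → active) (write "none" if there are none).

{Paused}

States satisfying low_ink → active: {Paused, Error, Printing, Queued}.
States satisfying AG (low_ink → active): {Paused}.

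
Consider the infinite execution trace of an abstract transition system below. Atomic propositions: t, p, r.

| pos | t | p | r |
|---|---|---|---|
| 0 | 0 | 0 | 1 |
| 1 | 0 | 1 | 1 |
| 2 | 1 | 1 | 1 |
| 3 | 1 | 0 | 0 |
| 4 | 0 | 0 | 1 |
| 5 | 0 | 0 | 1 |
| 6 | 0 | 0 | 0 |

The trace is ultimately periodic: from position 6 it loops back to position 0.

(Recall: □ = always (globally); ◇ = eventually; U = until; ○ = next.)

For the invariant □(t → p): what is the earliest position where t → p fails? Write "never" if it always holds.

Check t → p at each position in order: 0 ✓, 1 ✓, 2 ✓.
At position 3 the labels are {t}, so t → p is false there. This is the first violation.

3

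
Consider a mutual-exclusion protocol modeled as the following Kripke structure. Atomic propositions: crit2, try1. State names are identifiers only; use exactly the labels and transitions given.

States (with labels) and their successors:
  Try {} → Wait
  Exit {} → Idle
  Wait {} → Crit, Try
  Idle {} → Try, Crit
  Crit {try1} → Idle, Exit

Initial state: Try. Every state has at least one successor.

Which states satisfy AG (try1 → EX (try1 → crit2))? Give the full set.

{Try, Exit, Wait, Idle, Crit}

States satisfying try1 → EX (try1 → crit2): {Try, Exit, Wait, Idle, Crit}.
States satisfying AG (try1 → EX (try1 → crit2)): {Try, Exit, Wait, Idle, Crit}.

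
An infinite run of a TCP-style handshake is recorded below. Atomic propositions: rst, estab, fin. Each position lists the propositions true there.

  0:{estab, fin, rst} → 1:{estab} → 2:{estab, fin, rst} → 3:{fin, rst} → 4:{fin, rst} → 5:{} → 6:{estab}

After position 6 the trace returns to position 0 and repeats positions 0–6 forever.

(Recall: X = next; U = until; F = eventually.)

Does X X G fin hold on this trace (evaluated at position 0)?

No

The position after 0 is 1; X G fin is false there.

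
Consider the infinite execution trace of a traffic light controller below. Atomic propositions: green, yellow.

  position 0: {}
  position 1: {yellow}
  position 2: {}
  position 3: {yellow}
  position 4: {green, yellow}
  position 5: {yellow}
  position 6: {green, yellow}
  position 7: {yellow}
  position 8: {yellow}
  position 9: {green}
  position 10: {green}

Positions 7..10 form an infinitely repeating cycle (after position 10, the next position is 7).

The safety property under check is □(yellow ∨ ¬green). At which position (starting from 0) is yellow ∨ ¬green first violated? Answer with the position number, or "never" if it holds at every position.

9

Check yellow ∨ ¬green at each position in order: 0 ✓, 1 ✓, 2 ✓, 3 ✓, 4 ✓, 5 ✓, 6 ✓, 7 ✓, 8 ✓.
At position 9 the labels are {green}, so yellow ∨ ¬green is false there. This is the first violation.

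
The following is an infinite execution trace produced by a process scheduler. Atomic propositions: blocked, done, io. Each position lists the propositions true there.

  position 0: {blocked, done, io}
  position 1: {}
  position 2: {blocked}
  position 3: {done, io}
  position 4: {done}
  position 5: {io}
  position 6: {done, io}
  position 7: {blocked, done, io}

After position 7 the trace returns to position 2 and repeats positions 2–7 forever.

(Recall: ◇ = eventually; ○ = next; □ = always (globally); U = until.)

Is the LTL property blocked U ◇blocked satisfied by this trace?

Walking from position 0: ◇blocked first holds at position 0, and blocked holds at every earlier position along the way, so blocked U ◇blocked holds.

Satisfied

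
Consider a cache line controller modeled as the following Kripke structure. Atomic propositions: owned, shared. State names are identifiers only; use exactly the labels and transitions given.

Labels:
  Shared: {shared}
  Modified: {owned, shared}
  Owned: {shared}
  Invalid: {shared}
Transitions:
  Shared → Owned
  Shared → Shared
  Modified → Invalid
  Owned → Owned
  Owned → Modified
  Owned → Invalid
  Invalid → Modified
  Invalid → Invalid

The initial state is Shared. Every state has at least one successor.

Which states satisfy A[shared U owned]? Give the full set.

{Modified}

States satisfying shared: {Shared, Modified, Owned, Invalid}.
States satisfying owned: {Modified}.
States satisfying A[shared U owned]: {Modified}.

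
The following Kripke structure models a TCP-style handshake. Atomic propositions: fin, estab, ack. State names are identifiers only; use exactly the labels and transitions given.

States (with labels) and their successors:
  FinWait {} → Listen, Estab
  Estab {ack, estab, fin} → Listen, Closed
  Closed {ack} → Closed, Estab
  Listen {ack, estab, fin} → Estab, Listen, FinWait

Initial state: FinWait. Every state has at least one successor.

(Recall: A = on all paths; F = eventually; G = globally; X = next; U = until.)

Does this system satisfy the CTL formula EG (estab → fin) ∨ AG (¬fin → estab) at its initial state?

States satisfying estab → fin: {FinWait, Estab, Closed, Listen}.
States satisfying EG (estab → fin): {FinWait, Estab, Closed, Listen}.
States satisfying ¬fin → estab: {Estab, Listen}.
States satisfying AG (¬fin → estab): ∅.
States satisfying EG (estab → fin) ∨ AG (¬fin → estab): {FinWait, Estab, Closed, Listen}.
FinWait ∈ Sat(EG (estab → fin) ∨ AG (¬fin → estab)).

Satisfied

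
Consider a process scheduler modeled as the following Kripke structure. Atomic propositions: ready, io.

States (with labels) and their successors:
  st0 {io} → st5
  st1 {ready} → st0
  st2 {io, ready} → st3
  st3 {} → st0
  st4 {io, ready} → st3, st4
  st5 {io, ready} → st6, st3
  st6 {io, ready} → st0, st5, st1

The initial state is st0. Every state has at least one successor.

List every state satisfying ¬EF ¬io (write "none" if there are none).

none

States satisfying ¬io: {st1, st3}.
States satisfying EF ¬io: {st0, st1, st2, st3, st4, st5, st6}.
States satisfying ¬EF ¬io: ∅.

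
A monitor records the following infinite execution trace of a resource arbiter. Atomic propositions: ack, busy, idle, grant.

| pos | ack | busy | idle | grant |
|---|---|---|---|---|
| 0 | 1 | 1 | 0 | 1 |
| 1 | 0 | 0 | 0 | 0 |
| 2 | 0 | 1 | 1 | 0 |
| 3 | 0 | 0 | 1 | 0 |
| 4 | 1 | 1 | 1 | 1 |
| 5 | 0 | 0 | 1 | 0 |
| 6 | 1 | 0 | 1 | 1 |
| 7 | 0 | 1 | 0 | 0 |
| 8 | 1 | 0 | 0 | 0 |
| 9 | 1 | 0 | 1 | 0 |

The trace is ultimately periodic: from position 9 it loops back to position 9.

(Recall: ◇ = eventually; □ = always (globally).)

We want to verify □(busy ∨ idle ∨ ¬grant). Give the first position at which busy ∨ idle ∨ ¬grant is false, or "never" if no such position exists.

never

busy ∨ idle ∨ ¬grant holds at every position 0..9, and those are all the positions the trace ever visits, so the invariant □(busy ∨ idle ∨ ¬grant) is never violated.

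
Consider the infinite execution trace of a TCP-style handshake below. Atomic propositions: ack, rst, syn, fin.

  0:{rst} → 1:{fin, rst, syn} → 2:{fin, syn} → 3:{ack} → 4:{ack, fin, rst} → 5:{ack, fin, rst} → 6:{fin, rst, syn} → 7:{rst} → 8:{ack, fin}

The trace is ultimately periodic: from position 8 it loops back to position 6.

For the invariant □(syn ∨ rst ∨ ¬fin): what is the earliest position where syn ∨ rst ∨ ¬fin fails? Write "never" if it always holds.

8

Check syn ∨ rst ∨ ¬fin at each position in order: 0 ✓, 1 ✓, 2 ✓, 3 ✓, 4 ✓, 5 ✓, 6 ✓, 7 ✓.
At position 8 the labels are {ack, fin}, so syn ∨ rst ∨ ¬fin is false there. This is the first violation.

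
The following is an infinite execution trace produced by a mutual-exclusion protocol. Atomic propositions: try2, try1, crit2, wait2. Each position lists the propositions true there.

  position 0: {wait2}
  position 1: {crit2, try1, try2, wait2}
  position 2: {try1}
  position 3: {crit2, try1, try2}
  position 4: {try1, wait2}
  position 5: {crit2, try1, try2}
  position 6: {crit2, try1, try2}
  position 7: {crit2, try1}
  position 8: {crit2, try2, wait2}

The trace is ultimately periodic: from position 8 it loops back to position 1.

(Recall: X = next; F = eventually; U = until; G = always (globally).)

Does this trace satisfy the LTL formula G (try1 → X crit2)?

Violated

try1 → X crit2 must hold at every position from 0 onward. It fails at position 1, so G (try1 → X crit2) is false.
Positions where try1 holds: 1, 2, 3, 4, 5, 6, 7.
Check X crit2 at each: 1→fails, 2→ok, 3→fails, 4→ok, 5→ok, 6→ok, 7→ok.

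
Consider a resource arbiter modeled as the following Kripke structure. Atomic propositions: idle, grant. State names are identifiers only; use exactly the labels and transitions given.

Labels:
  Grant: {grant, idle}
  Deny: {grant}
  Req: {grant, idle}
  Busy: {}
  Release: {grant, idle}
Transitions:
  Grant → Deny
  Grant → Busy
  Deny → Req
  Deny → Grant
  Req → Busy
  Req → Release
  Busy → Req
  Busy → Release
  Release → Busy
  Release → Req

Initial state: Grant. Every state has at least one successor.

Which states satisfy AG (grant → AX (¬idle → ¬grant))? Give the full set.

States satisfying grant → AX (¬idle → ¬grant): {Deny, Req, Busy, Release}.
States satisfying AG (grant → AX (¬idle → ¬grant)): {Req, Busy, Release}.

{Req, Busy, Release}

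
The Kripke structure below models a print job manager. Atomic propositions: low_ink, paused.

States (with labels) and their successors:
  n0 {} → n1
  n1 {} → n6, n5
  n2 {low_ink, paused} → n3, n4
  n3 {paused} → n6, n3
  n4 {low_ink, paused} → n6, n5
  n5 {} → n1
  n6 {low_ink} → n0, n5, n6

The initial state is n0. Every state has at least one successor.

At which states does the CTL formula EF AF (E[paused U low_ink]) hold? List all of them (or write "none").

{n0, n1, n2, n3, n4, n5, n6}

States satisfying AF (E[paused U low_ink]): {n2, n3, n4, n6}.
States satisfying EF AF (E[paused U low_ink]): {n0, n1, n2, n3, n4, n5, n6}.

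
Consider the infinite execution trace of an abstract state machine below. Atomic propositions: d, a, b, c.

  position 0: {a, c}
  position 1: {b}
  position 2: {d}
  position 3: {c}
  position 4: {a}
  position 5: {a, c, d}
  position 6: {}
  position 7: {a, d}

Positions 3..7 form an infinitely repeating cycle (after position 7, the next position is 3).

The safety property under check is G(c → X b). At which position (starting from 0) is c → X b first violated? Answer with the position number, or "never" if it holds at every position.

Check c → X b at each position in order: 0 ✓, 1 ✓, 2 ✓.
At position 3 the labels are {c} and the next position 4 has {a}, so c → X b is false there. This is the first violation.

3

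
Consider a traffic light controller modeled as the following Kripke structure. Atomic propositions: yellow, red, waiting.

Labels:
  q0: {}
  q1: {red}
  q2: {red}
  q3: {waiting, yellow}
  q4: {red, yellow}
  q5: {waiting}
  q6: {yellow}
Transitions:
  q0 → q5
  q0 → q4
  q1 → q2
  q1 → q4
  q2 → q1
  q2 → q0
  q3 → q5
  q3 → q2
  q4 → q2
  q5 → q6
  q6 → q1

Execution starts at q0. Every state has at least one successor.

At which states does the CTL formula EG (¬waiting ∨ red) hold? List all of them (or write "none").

States satisfying ¬waiting ∨ red: {q0, q1, q2, q4, q6}.
States satisfying EG (¬waiting ∨ red): {q0, q1, q2, q4, q6}.

{q0, q1, q2, q4, q6}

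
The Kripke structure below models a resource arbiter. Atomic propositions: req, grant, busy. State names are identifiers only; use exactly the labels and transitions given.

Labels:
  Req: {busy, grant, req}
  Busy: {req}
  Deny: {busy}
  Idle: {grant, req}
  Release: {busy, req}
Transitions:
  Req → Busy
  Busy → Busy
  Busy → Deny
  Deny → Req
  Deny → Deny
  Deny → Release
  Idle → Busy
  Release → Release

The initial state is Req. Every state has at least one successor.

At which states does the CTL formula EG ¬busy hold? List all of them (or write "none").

{Busy, Idle}

States satisfying ¬busy: {Busy, Idle}.
States satisfying EG ¬busy: {Busy, Idle}.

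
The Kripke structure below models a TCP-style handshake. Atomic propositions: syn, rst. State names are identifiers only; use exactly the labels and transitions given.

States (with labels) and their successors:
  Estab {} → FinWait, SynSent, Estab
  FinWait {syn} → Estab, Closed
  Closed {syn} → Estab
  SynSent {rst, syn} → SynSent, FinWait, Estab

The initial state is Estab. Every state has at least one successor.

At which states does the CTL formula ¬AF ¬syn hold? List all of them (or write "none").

States satisfying ¬syn: {Estab}.
States satisfying AF ¬syn: {Estab, FinWait, Closed}.
States satisfying ¬AF ¬syn: {SynSent}.

{SynSent}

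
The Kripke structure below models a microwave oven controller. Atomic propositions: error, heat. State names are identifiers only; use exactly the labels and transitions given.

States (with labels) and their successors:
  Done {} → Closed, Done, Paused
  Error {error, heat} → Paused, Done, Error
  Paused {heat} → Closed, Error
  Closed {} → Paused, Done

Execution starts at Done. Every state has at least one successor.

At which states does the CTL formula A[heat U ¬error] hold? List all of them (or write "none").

States satisfying heat: {Error, Paused}.
States satisfying ¬error: {Done, Paused, Closed}.
States satisfying A[heat U ¬error]: {Done, Paused, Closed}.

{Done, Paused, Closed}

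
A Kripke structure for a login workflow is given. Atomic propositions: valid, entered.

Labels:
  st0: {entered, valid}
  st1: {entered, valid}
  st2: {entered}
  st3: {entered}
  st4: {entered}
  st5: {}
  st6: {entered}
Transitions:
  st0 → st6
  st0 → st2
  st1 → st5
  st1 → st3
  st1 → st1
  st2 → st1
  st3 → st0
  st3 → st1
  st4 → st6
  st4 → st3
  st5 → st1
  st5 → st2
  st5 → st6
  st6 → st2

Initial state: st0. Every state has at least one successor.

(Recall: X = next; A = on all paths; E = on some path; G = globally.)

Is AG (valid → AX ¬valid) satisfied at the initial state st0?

States satisfying valid → AX ¬valid: {st0, st2, st3, st4, st5, st6}.
States satisfying AG (valid → AX ¬valid): ∅.
st1 is reachable from st0 and violates valid → AX ¬valid, so AG fails at st0.
st0 ∉ Sat(AG (valid → AX ¬valid)).

No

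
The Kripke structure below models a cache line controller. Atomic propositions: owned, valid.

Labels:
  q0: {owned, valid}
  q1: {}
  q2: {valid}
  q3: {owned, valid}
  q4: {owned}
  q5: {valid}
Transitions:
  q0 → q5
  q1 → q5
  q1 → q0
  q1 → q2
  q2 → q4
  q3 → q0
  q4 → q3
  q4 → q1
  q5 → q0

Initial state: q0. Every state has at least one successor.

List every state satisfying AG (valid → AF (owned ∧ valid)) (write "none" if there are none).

{q0, q3, q5}

States satisfying valid → AF (owned ∧ valid): {q0, q1, q3, q4, q5}.
States satisfying AG (valid → AF (owned ∧ valid)): {q0, q3, q5}.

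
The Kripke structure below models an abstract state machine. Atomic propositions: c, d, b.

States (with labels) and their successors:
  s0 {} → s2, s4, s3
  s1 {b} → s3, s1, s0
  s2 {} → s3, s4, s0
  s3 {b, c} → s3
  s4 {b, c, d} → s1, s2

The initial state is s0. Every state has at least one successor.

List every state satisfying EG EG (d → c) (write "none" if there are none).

{s0, s1, s2, s3, s4}

States satisfying EG (d → c): {s0, s1, s2, s3, s4}.
States satisfying EG EG (d → c): {s0, s1, s2, s3, s4}.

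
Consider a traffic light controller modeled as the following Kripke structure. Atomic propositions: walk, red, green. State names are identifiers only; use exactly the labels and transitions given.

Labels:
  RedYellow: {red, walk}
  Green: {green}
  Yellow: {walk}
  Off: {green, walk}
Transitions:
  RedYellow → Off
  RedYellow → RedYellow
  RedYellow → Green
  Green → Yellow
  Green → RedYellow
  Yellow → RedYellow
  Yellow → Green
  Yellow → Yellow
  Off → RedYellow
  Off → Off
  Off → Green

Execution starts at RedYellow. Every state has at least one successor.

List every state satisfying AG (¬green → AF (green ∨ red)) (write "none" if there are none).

none

States satisfying ¬green → AF (green ∨ red): {RedYellow, Green, Off}.
States satisfying AG (¬green → AF (green ∨ red)): ∅.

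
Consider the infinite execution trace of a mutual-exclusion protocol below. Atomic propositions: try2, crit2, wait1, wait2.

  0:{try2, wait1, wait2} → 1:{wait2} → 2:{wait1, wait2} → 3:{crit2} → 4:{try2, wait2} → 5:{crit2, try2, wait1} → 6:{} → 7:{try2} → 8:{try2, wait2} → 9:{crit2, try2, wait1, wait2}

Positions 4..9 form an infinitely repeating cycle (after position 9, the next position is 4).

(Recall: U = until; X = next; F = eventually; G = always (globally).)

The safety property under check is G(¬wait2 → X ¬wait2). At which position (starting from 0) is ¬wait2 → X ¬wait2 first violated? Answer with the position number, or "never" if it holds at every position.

3

Check ¬wait2 → X ¬wait2 at each position in order: 0 ✓, 1 ✓, 2 ✓.
At position 3 the labels are {crit2} and the next position 4 has {try2, wait2}, so ¬wait2 → X ¬wait2 is false there. This is the first violation.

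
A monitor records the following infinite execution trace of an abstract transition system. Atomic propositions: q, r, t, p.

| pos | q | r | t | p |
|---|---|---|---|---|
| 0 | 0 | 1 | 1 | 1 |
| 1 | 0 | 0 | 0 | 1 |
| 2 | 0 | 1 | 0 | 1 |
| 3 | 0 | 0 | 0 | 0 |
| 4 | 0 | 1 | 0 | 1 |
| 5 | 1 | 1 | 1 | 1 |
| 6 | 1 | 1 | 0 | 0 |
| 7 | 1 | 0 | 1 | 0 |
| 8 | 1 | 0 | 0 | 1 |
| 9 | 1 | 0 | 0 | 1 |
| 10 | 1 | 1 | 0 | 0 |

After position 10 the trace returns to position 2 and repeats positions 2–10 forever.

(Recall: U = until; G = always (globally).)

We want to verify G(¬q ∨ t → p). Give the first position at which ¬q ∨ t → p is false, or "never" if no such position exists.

Check ¬q ∨ t → p at each position in order: 0 ✓, 1 ✓, 2 ✓.
At position 3 the labels are {}, so ¬q ∨ t → p is false there. This is the first violation.

3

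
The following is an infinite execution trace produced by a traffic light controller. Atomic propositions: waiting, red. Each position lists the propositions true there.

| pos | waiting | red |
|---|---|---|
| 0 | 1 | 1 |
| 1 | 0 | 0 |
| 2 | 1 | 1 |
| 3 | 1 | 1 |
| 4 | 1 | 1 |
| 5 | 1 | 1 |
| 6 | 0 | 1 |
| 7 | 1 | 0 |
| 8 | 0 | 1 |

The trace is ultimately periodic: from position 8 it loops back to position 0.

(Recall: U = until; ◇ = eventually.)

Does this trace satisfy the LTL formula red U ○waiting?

Walking from position 0: ○waiting first holds at position 1, and red holds at every earlier position along the way, so red U ○waiting holds.

Satisfied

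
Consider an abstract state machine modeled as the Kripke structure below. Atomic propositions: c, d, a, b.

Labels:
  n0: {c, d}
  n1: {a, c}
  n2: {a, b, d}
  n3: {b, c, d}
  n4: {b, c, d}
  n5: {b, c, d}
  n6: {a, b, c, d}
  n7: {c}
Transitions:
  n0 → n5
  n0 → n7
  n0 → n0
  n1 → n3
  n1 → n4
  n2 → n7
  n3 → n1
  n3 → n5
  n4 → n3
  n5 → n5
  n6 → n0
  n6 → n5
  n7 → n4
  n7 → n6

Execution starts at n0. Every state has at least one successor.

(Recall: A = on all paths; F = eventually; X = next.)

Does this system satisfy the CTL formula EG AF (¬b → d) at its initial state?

Satisfied

States satisfying AF (¬b → d): {n0, n1, n2, n3, n4, n5, n6, n7}.
States satisfying EG AF (¬b → d): {n0, n1, n2, n3, n4, n5, n6, n7}.
n0 ∈ Sat(EG AF (¬b → d)).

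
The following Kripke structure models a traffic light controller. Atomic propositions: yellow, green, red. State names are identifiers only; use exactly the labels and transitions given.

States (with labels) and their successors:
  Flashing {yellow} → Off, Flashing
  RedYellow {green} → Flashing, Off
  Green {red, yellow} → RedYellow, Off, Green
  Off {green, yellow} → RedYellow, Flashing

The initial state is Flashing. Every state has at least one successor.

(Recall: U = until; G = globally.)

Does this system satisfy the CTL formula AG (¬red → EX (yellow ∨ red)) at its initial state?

Holds

States satisfying ¬red → EX (yellow ∨ red): {Flashing, RedYellow, Green, Off}.
States satisfying AG (¬red → EX (yellow ∨ red)): {Flashing, RedYellow, Green, Off}.
Every state reachable from Flashing satisfies ¬red → EX (yellow ∨ red).
Flashing ∈ Sat(AG (¬red → EX (yellow ∨ red))).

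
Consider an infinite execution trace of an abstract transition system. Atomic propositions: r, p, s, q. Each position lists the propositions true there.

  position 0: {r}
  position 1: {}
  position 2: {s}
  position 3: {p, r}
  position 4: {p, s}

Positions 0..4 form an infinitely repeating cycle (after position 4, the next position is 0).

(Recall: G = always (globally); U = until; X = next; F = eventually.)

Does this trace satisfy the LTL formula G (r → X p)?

No

r → X p must hold at every position from 0 onward. It fails at position 0, so G (r → X p) is false.
Positions where r holds: 0, 3.
Check X p at each: 0→fails, 3→ok.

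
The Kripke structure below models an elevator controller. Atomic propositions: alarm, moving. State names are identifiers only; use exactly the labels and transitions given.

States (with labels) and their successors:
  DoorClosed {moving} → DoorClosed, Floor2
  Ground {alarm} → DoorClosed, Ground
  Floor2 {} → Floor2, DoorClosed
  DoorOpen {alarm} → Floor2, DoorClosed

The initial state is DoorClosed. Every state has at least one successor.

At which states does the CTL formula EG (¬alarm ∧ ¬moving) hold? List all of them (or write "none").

{Floor2}

States satisfying ¬alarm ∧ ¬moving: {Floor2}.
States satisfying EG (¬alarm ∧ ¬moving): {Floor2}.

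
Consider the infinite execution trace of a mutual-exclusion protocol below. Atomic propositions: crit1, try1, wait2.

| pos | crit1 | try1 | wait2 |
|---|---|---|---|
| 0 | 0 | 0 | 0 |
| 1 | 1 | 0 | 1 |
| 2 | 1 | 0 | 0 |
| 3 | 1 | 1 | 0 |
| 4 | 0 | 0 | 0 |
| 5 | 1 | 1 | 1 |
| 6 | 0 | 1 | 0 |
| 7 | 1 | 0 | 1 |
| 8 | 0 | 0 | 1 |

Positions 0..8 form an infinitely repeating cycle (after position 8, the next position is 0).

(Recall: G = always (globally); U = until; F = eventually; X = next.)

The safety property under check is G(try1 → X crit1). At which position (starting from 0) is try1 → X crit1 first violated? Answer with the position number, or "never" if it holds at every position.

Check try1 → X crit1 at each position in order: 0 ✓, 1 ✓, 2 ✓.
At position 3 the labels are {crit1, try1} and the next position 4 has {}, so try1 → X crit1 is false there. This is the first violation.

3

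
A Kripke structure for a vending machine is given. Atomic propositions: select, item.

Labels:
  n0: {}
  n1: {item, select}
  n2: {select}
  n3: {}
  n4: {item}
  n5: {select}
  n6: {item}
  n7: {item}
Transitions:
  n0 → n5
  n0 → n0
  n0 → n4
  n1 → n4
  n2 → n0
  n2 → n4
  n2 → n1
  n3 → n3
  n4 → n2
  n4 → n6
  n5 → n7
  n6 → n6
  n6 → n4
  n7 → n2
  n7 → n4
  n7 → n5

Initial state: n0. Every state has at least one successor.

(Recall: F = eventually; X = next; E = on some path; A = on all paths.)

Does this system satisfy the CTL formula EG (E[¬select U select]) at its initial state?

Yes

States satisfying E[¬select U select]: {n0, n1, n2, n4, n5, n6, n7}.
States satisfying EG (E[¬select U select]): {n0, n1, n2, n4, n5, n6, n7}.
n0 ∈ Sat(EG (E[¬select U select])).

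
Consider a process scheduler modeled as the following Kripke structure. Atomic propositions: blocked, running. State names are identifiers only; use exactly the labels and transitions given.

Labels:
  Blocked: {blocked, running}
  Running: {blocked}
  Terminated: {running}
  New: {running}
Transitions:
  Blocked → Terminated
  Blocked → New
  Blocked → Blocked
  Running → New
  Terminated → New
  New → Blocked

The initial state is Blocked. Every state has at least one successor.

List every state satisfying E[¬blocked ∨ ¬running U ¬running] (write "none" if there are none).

States satisfying ¬blocked ∨ ¬running: {Running, Terminated, New}.
States satisfying ¬running: {Running}.
States satisfying E[¬blocked ∨ ¬running U ¬running]: {Running}.

{Running}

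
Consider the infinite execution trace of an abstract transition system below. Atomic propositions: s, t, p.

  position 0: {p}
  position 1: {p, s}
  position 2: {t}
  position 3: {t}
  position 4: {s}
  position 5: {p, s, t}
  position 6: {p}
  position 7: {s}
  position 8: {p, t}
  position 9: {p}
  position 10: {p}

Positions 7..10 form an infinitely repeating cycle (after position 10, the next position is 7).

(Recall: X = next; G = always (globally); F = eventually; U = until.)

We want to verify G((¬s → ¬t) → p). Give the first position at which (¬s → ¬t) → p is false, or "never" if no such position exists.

Check (¬s → ¬t) → p at each position in order: 0 ✓, 1 ✓, 2 ✓, 3 ✓.
At position 4 the labels are {s}, so (¬s → ¬t) → p is false there. This is the first violation.

4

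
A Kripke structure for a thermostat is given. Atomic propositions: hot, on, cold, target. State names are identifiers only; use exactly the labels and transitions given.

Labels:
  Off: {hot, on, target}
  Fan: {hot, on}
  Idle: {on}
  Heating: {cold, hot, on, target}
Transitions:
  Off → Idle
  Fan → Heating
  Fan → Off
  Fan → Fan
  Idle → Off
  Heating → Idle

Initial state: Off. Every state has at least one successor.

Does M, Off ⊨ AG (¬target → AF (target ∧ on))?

States satisfying ¬target → AF (target ∧ on): {Off, Idle, Heating}.
States satisfying AG (¬target → AF (target ∧ on)): {Off, Idle, Heating}.
Every state reachable from Off satisfies ¬target → AF (target ∧ on).
Off ∈ Sat(AG (¬target → AF (target ∧ on))).

Holds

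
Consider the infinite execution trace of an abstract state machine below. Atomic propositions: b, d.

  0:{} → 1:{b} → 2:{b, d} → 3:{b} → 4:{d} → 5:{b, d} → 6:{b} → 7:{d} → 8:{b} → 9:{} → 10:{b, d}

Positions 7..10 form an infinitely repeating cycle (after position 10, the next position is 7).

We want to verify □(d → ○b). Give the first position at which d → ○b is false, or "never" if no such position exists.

10

Check d → ○b at each position in order: 0 ✓, 1 ✓, 2 ✓, 3 ✓, 4 ✓, 5 ✓, 6 ✓, 7 ✓, 8 ✓, 9 ✓.
At position 10 the labels are {b, d} and the next position 7 has {d}, so d → ○b is false there. This is the first violation.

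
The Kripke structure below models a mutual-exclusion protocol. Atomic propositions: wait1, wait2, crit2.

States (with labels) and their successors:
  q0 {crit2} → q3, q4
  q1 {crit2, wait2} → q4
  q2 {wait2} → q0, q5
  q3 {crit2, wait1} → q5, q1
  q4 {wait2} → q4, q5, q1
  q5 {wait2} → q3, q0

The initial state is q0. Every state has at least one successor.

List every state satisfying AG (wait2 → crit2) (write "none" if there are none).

States satisfying wait2 → crit2: {q0, q1, q3}.
States satisfying AG (wait2 → crit2): ∅.

none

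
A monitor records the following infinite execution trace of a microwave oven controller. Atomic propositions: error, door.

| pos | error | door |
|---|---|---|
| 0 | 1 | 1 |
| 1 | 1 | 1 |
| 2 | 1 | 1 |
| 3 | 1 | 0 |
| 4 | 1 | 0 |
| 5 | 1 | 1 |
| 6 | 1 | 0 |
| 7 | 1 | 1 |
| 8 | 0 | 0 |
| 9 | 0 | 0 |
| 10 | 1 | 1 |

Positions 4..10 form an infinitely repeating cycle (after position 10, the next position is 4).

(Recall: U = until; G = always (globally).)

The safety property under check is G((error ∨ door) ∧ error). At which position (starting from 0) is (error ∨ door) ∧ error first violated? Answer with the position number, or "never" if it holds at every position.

8

Check (error ∨ door) ∧ error at each position in order: 0 ✓, 1 ✓, 2 ✓, 3 ✓, 4 ✓, 5 ✓, 6 ✓, 7 ✓.
At position 8 the labels are {}, so (error ∨ door) ∧ error is false there. This is the first violation.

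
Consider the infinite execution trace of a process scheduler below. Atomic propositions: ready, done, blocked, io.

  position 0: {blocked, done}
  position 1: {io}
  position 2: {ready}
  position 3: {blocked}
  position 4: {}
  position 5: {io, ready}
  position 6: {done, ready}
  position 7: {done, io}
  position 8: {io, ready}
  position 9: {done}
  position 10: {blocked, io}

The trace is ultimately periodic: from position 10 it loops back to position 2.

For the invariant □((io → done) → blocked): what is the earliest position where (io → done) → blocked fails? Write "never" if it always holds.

Check (io → done) → blocked at each position in order: 0 ✓, 1 ✓.
At position 2 the labels are {ready}, so (io → done) → blocked is false there. This is the first violation.

2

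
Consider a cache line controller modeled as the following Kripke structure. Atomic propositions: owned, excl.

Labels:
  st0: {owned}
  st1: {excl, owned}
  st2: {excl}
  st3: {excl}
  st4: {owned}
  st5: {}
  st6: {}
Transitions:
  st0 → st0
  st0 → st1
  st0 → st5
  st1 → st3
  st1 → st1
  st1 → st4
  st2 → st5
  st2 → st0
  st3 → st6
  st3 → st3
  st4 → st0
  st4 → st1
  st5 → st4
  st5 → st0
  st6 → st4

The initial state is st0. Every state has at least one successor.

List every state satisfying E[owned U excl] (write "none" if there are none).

{st0, st1, st2, st3, st4}

States satisfying owned: {st0, st1, st4}.
States satisfying excl: {st1, st2, st3}.
States satisfying E[owned U excl]: {st0, st1, st2, st3, st4}.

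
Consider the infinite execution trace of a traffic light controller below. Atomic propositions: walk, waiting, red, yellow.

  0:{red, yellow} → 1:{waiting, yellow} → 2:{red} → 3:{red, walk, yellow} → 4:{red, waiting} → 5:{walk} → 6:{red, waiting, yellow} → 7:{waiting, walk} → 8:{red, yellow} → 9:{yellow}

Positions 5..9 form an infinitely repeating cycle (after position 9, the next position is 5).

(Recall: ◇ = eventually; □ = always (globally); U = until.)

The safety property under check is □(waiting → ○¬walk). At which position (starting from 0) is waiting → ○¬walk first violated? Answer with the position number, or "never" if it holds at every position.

4

Check waiting → ○¬walk at each position in order: 0 ✓, 1 ✓, 2 ✓, 3 ✓.
At position 4 the labels are {red, waiting} and the next position 5 has {walk}, so waiting → ○¬walk is false there. This is the first violation.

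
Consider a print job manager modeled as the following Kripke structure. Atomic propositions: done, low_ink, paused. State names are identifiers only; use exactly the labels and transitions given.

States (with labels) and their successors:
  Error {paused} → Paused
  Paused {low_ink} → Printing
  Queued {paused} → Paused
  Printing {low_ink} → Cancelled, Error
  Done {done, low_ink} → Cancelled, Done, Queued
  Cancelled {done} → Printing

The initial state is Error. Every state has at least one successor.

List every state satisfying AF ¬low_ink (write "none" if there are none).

{Error, Paused, Queued, Printing, Cancelled}

States satisfying ¬low_ink: {Error, Queued, Cancelled}.
States satisfying AF ¬low_ink: {Error, Paused, Queued, Printing, Cancelled}.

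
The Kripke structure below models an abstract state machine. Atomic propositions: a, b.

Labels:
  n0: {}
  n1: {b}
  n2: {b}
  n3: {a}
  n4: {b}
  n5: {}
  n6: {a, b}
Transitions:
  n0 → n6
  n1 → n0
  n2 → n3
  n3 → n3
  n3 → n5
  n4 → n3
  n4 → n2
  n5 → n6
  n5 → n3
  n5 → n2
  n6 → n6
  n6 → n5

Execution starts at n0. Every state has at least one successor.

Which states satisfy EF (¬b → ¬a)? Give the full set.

{n0, n1, n2, n3, n4, n5, n6}

States satisfying ¬b → ¬a: {n0, n1, n2, n4, n5, n6}.
States satisfying EF (¬b → ¬a): {n0, n1, n2, n3, n4, n5, n6}.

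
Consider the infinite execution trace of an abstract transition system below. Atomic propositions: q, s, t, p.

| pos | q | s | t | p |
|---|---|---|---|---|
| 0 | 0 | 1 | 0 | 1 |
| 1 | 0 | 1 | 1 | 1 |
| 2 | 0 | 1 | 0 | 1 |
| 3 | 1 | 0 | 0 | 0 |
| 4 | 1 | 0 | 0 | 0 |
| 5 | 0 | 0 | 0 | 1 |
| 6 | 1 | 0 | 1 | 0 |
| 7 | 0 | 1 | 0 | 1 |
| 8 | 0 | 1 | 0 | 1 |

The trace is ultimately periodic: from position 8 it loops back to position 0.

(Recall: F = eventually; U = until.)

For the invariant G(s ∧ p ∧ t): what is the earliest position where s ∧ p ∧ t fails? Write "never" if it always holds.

0

At position 0 the labels are {p, s}, so s ∧ p ∧ t is false there. This is the first violation.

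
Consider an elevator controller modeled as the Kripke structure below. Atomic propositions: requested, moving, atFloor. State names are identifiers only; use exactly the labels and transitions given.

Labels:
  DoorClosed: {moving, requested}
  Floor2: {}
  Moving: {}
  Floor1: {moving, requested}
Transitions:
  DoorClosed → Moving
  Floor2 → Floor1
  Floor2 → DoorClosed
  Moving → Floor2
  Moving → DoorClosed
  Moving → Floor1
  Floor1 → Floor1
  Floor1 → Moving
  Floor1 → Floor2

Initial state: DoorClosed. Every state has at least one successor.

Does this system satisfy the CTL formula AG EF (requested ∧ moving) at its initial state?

States satisfying EF (requested ∧ moving): {DoorClosed, Floor2, Moving, Floor1}.
States satisfying AG EF (requested ∧ moving): {DoorClosed, Floor2, Moving, Floor1}.
Every state reachable from DoorClosed satisfies EF (requested ∧ moving).
DoorClosed ∈ Sat(AG EF (requested ∧ moving)).

Satisfied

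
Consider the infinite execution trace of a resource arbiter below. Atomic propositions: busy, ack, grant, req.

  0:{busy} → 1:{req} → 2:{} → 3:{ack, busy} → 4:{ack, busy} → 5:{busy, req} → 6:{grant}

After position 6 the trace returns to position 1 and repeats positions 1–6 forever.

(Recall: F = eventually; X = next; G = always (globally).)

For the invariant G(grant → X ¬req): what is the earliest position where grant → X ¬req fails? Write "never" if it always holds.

Check grant → X ¬req at each position in order: 0 ✓, 1 ✓, 2 ✓, 3 ✓, 4 ✓, 5 ✓.
At position 6 the labels are {grant} and the next position 1 has {req}, so grant → X ¬req is false there. This is the first violation.

6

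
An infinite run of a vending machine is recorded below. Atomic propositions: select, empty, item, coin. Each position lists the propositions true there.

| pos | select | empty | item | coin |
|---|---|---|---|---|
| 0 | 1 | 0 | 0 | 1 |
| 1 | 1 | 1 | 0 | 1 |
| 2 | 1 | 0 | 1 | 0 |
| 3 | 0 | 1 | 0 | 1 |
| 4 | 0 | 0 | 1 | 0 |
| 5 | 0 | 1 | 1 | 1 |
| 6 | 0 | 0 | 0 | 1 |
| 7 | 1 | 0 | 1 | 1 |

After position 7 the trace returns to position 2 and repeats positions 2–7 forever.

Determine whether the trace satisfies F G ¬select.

G ¬select is false at every position 0..7, so it never becomes true and F G ¬select fails.

Violated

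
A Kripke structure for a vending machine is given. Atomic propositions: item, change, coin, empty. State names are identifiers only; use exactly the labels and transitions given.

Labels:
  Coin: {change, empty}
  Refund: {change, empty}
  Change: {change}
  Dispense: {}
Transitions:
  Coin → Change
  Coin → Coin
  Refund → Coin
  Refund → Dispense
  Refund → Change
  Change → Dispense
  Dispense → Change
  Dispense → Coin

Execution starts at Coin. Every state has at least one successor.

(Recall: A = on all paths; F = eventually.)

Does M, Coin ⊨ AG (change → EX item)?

Violated

States satisfying change → EX item: {Dispense}.
States satisfying AG (change → EX item): ∅.
Change is reachable from Coin and violates change → EX item, so AG fails at Coin.
Coin ∉ Sat(AG (change → EX item)).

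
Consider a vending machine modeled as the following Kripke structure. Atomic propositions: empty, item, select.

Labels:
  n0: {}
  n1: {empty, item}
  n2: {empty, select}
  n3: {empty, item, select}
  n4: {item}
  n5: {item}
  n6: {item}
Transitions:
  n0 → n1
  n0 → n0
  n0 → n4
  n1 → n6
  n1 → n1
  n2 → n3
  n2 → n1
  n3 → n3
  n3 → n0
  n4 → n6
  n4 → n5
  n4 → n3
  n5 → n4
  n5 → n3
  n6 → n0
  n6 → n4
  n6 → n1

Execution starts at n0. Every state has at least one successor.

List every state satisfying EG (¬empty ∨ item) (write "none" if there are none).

{n0, n1, n3, n4, n5, n6}

States satisfying ¬empty ∨ item: {n0, n1, n3, n4, n5, n6}.
States satisfying EG (¬empty ∨ item): {n0, n1, n3, n4, n5, n6}.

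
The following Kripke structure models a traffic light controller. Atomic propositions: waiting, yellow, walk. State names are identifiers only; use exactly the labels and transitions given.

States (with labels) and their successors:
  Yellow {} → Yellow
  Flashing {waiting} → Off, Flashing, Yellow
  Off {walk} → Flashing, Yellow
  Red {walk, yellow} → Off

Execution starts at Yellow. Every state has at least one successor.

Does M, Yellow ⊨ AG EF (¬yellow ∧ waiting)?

States satisfying EF (¬yellow ∧ waiting): {Flashing, Off, Red}.
States satisfying AG EF (¬yellow ∧ waiting): ∅.
Yellow is reachable from Yellow and violates EF (¬yellow ∧ waiting), so AG fails at Yellow.
Yellow ∉ Sat(AG EF (¬yellow ∧ waiting)).

Violated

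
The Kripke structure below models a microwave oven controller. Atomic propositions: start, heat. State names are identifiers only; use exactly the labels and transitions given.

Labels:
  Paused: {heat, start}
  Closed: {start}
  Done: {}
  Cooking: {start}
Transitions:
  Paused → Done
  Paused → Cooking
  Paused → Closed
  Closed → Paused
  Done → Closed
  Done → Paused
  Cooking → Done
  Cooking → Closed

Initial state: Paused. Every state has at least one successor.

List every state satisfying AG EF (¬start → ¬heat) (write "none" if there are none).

States satisfying EF (¬start → ¬heat): {Paused, Closed, Done, Cooking}.
States satisfying AG EF (¬start → ¬heat): {Paused, Closed, Done, Cooking}.

{Paused, Closed, Done, Cooking}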